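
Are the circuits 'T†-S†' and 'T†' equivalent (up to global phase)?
No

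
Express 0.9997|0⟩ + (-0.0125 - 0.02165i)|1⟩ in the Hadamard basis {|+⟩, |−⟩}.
(0.6981 - 0.01531i)|+⟩ + (0.7157 + 0.01531i)|−⟩

With |ψ⟩ = α|0⟩ + β|1⟩, the Hadamard-basis coefficients are ⟨+|ψ⟩ = (α + β)/√2 and ⟨−|ψ⟩ = (α − β)/√2.
Here α = 0.9997, β = (-0.0125 - 0.02165i): (α + β)/√2 = (0.6981 - 0.01531i), (α − β)/√2 = (0.7157 + 0.01531i).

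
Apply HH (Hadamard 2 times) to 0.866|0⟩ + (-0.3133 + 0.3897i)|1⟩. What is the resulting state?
0.866|0⟩ + (-0.3133 + 0.3897i)|1⟩

H² = I, so an even number of Hadamards cancels: H^2 = I and the state is unchanged.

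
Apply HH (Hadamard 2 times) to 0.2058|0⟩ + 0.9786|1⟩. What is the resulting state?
0.2058|0⟩ + 0.9786|1⟩

H² = I, so an even number of Hadamards cancels: H^2 = I and the state is unchanged.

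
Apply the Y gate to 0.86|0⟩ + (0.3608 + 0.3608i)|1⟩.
(0.3608 - 0.3608i)|0⟩ + 0.86i|1⟩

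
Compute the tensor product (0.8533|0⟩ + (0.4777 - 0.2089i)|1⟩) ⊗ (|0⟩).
0.8533|00⟩ + (0.4777 - 0.2089i)|10⟩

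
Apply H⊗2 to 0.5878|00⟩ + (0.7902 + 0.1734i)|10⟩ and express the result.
(0.689 + 0.0867i)|00⟩ + (0.689 + 0.0867i)|01⟩ + (-0.1012 - 0.0867i)|10⟩ + (-0.1012 - 0.0867i)|11⟩

H⊗2 gives amp(|y⟩) = (1/2) Σ_x (−1)^(x·y) amp(|x⟩), where x·y is the number of positions in which both x and y have a 1.
|00⟩: (0.5878 + (0.7902 + 0.1734i))/2 = (0.689 + 0.0867i)
|01⟩: (0.5878 + (0.7902 + 0.1734i))/2 = (0.689 + 0.0867i)
|10⟩: (0.5878 - (0.7902 + 0.1734i))/2 = (-0.1012 - 0.0867i)
|11⟩: (0.5878 - (0.7902 + 0.1734i))/2 = (-0.1012 - 0.0867i)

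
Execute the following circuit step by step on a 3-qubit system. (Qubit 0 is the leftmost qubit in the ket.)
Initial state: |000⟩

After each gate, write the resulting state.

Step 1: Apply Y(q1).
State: i|010⟩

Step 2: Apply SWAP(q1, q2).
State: i|001⟩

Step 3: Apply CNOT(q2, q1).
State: i|011⟩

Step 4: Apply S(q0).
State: i|011⟩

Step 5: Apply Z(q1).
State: -i|011⟩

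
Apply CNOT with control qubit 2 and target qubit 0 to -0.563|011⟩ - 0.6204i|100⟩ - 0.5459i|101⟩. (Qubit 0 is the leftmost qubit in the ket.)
-0.5459i|001⟩ - 0.6204i|100⟩ - 0.563|111⟩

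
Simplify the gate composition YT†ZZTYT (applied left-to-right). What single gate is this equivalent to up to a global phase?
T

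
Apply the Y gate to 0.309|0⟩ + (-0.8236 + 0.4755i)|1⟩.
(0.4755 + 0.8236i)|0⟩ + 0.309i|1⟩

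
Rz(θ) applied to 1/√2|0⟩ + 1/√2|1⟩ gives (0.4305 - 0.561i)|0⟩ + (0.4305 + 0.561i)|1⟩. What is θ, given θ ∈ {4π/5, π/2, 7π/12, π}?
7π/12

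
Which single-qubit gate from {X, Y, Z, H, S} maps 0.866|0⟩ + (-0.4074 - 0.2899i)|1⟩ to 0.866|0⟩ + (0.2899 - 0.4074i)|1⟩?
S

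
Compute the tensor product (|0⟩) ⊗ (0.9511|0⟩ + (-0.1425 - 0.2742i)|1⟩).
0.9511|00⟩ + (-0.1425 - 0.2742i)|01⟩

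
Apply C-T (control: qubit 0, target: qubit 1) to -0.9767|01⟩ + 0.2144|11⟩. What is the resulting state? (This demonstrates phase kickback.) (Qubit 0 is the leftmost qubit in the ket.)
-0.9767|01⟩ + (0.1516 + 0.1516i)|11⟩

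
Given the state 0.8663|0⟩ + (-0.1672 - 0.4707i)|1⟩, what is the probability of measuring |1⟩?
0.2495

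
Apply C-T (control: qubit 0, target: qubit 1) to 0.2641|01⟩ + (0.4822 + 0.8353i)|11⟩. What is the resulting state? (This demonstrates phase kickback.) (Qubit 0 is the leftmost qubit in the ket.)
0.2641|01⟩ + (-0.2497 + 0.9316i)|11⟩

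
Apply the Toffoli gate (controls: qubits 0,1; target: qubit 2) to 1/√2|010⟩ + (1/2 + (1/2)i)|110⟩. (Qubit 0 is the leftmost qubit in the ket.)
1/√2|010⟩ + (1/2 + (1/2)i)|111⟩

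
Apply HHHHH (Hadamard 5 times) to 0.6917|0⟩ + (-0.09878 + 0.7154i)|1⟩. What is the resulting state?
(0.4193 + 0.5059i)|0⟩ + (0.559 - 0.5059i)|1⟩

H² = I, so H^5 = H: a single Hadamard. With (a, b) = (0.6917, (-0.09878 + 0.7154i)), H gives ((a + b)/√2, (a − b)/√2) = ((0.4193 + 0.5059i), (0.559 - 0.5059i)).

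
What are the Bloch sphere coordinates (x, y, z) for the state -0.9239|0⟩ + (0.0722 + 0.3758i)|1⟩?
(-0.1334, -0.6944, 0.7072)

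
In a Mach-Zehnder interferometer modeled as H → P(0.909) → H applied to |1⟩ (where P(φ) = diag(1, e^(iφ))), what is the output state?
(0.1927 - 0.3944i)|0⟩ + (0.8073 + 0.3944i)|1⟩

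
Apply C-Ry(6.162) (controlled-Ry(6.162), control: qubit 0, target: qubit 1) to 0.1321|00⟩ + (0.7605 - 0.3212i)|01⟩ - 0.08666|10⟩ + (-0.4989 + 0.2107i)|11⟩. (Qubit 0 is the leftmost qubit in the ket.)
0.1321|00⟩ + (0.7605 - 0.3212i)|01⟩ + (0.1167 - 0.01276i)|10⟩ + (0.4927 - 0.2103i)|11⟩

C-Ry(6.162) leaves the control-|0⟩ kets |00⟩, |01⟩ unchanged and applies Ry(6.162) to qubit 1 on the control-|1⟩ pair (|10⟩, |11⟩).
Ry(6.162) = [[cos(θ/2), −sin(θ/2)], [sin(θ/2), cos(θ/2)]]; θ = 6.162, cos(θ/2) ≈ -0.998165, sin(θ/2) ≈ 0.0605556.
With a = amp(|10⟩) = -0.08666 and b = amp(|11⟩) = (-0.4989 + 0.2107i):
new amp(|10⟩) = (-0.998165)·a + (-0.0605556)·b = (0.1167 - 0.01276i)
new amp(|11⟩) = (0.0605556)·a + (-0.998165)·b = (0.4927 - 0.2103i)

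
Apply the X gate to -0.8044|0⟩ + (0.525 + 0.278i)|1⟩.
(0.525 + 0.278i)|0⟩ - 0.8044|1⟩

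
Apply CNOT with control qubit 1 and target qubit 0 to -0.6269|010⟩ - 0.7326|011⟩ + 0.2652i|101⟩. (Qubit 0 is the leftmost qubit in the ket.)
0.2652i|101⟩ - 0.6269|110⟩ - 0.7326|111⟩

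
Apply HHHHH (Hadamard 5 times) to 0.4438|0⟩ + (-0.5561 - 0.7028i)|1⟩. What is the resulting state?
(-0.07941 - 0.497i)|0⟩ + (0.707 + 0.497i)|1⟩

H² = I, so H^5 = H: a single Hadamard. With (a, b) = (0.4438, (-0.5561 - 0.7028i)), H gives ((a + b)/√2, (a − b)/√2) = ((-0.07941 - 0.497i), (0.707 + 0.497i)).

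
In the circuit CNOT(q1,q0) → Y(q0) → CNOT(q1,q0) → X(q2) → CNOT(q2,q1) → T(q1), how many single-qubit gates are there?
3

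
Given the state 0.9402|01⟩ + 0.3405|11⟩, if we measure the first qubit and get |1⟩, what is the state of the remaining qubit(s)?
|1⟩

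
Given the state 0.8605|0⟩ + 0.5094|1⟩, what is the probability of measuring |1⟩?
0.2595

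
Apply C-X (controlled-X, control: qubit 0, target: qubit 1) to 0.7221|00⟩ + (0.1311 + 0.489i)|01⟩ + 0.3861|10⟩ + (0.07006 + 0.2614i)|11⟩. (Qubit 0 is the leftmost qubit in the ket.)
0.7221|00⟩ + (0.1311 + 0.489i)|01⟩ + (0.07006 + 0.2614i)|10⟩ + 0.3861|11⟩

C-X leaves the control-|0⟩ kets |00⟩, |01⟩ unchanged and applies X to qubit 1 on the control-|1⟩ pair (|10⟩, |11⟩).
X = [[0, 1], [1, 0]].
With a = amp(|10⟩) = 0.3861 and b = amp(|11⟩) = (0.07006 + 0.2614i):
new amp(|10⟩) = (1)·b = (0.07006 + 0.2614i)
new amp(|11⟩) = (1)·a = 0.3861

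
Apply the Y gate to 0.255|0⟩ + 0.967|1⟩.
-0.967i|0⟩ + 0.255i|1⟩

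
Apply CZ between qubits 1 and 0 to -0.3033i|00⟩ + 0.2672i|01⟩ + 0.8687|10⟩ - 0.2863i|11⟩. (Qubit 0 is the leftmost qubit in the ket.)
-0.3033i|00⟩ + 0.2672i|01⟩ + 0.8687|10⟩ + 0.2863i|11⟩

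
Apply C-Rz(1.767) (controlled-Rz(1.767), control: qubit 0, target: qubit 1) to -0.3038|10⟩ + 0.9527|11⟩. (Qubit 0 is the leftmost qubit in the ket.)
(-0.1927 + 0.2348i)|10⟩ + (0.6044 + 0.7364i)|11⟩

C-Rz(1.767) leaves the control-|0⟩ kets |00⟩, |01⟩ unchanged and applies Rz(1.767) to qubit 1 on the control-|1⟩ pair (|10⟩, |11⟩).
Rz(1.767) = [[e^(−iθ/2), 0], [0, e^(iθ/2)]] with e^(±iθ/2) = cos(θ/2) ± i·sin(θ/2); θ = 1.767, cos(θ/2) ≈ 0.63445, sin(θ/2) ≈ 0.772964.
With a = amp(|10⟩) = -0.3038 and b = amp(|11⟩) = 0.9527:
new amp(|10⟩) = (0.63445 - 0.772964i)·a = (-0.1927 + 0.2348i)
new amp(|11⟩) = (0.63445 + 0.772964i)·b = (0.6044 + 0.7364i)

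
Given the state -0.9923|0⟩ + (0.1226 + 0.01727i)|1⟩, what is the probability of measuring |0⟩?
0.9847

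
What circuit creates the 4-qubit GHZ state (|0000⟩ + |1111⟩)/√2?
H(q0) → CNOT(q0,q1) → CNOT(q0,q2) → CNOT(q0,q3)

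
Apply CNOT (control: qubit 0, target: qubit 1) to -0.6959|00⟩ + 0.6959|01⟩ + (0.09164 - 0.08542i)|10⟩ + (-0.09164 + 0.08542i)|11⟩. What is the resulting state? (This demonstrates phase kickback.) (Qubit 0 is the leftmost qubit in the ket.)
-0.6959|00⟩ + 0.6959|01⟩ + (-0.09164 + 0.08542i)|10⟩ + (0.09164 - 0.08542i)|11⟩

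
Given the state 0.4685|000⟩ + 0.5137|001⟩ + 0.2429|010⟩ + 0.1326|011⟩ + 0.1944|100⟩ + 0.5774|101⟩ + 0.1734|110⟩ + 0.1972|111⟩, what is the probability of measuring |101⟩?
0.3334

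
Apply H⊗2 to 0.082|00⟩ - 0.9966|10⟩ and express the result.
-0.4573|00⟩ - 0.4573|01⟩ + 0.5393|10⟩ + 0.5393|11⟩

H⊗2 gives amp(|y⟩) = (1/2) Σ_x (−1)^(x·y) amp(|x⟩), where x·y is the number of positions in which both x and y have a 1.
|00⟩: (0.082 - 0.9966)/2 = -0.4573
|01⟩: (0.082 - 0.9966)/2 = -0.4573
|10⟩: (0.082 + 0.9966)/2 = 0.5393
|11⟩: (0.082 + 0.9966)/2 = 0.5393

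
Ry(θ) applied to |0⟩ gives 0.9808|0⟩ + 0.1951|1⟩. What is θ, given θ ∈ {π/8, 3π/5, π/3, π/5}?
π/8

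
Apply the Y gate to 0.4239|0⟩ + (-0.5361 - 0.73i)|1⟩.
(-0.73 + 0.5361i)|0⟩ + 0.4239i|1⟩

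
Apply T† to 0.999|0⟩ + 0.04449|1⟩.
0.999|0⟩ + (0.03146 - 0.03146i)|1⟩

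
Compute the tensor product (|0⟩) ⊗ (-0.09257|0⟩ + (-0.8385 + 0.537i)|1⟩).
-0.09257|00⟩ + (-0.8385 + 0.537i)|01⟩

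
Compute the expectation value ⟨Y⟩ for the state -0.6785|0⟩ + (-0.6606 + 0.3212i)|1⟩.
-0.4359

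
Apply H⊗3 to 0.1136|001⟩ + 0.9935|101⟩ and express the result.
0.3914|000⟩ - 0.3914|001⟩ + 0.3914|010⟩ - 0.3914|011⟩ - 0.3111|100⟩ + 0.3111|101⟩ - 0.3111|110⟩ + 0.3111|111⟩

H⊗3 gives amp(|y⟩) = (1/2√2) Σ_x (−1)^(x·y) amp(|x⟩), where x·y is the number of positions in which both x and y have a 1.
|000⟩: (0.1136 + 0.9935)/(2√2) = 0.3914
|001⟩: (-0.1136 - 0.9935)/(2√2) = -0.3914
|010⟩: (0.1136 + 0.9935)/(2√2) = 0.3914
|011⟩: (-0.1136 - 0.9935)/(2√2) = -0.3914
|100⟩: (0.1136 - 0.9935)/(2√2) = -0.3111
|101⟩: (-0.1136 + 0.9935)/(2√2) = 0.3111
|110⟩: (0.1136 - 0.9935)/(2√2) = -0.3111
|111⟩: (-0.1136 + 0.9935)/(2√2) = 0.3111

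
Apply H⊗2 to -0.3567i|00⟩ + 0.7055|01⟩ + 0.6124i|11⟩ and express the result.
(0.3528 + 0.1279i)|00⟩ + (-0.3528 - 0.4846i)|01⟩ + (0.3528 - 0.4846i)|10⟩ + (-0.3528 + 0.1279i)|11⟩

H⊗2 gives amp(|y⟩) = (1/2) Σ_x (−1)^(x·y) amp(|x⟩), where x·y is the number of positions in which both x and y have a 1.
|00⟩: (-0.3567i + 0.7055 + 0.6124i)/2 = (0.3528 + 0.1279i)
|01⟩: (-0.3567i - 0.7055 - 0.6124i)/2 = (-0.3528 - 0.4846i)
|10⟩: (-0.3567i + 0.7055 - 0.6124i)/2 = (0.3528 - 0.4846i)
|11⟩: (-0.3567i - 0.7055 + 0.6124i)/2 = (-0.3528 + 0.1279i)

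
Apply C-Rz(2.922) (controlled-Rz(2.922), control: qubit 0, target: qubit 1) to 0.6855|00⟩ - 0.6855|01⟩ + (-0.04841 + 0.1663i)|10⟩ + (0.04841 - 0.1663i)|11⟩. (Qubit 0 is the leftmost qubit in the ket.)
0.6855|00⟩ - 0.6855|01⟩ + (0.16 + 0.06634i)|10⟩ + (0.1706 + 0.0299i)|11⟩

C-Rz(2.922) leaves the control-|0⟩ kets |00⟩, |01⟩ unchanged and applies Rz(2.922) to qubit 1 on the control-|1⟩ pair (|10⟩, |11⟩).
Rz(2.922) = [[e^(−iθ/2), 0], [0, e^(iθ/2)]] with e^(±iθ/2) = cos(θ/2) ± i·sin(θ/2); θ = 2.922, cos(θ/2) ≈ 0.109576, sin(θ/2) ≈ 0.993978.
With a = amp(|10⟩) = (-0.04841 + 0.1663i) and b = amp(|11⟩) = (0.04841 - 0.1663i):
new amp(|10⟩) = (0.109576 - 0.993978i)·a = (0.16 + 0.06634i)
new amp(|11⟩) = (0.109576 + 0.993978i)·b = (0.1706 + 0.0299i)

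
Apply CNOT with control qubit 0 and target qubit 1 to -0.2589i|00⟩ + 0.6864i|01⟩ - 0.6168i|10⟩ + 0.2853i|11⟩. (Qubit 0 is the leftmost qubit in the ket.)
-0.2589i|00⟩ + 0.6864i|01⟩ + 0.2853i|10⟩ - 0.6168i|11⟩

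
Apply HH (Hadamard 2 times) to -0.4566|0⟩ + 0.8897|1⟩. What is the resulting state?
-0.4566|0⟩ + 0.8897|1⟩

H² = I, so an even number of Hadamards cancels: H^2 = I and the state is unchanged.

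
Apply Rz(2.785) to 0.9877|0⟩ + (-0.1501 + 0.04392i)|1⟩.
(0.1752 - 0.972i)|0⟩ + (-0.06984 - 0.1399i)|1⟩

Rz(2.785) = [[e^(−iθ/2), 0], [0, e^(iθ/2)]] with e^(±iθ/2) = cos(θ/2) ± i·sin(θ/2); θ = 2.785, cos(θ/2) ≈ 0.177353, sin(θ/2) ≈ 0.984147.
With a = amp(|0⟩) = 0.9877 and b = amp(|1⟩) = (-0.1501 + 0.04392i):
new amp(|0⟩) = (0.177353 - 0.984147i)·a = (0.1752 - 0.972i)
new amp(|1⟩) = (0.177353 + 0.984147i)·b = (-0.06984 - 0.1399i)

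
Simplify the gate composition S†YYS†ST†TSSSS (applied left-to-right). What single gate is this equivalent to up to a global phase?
S†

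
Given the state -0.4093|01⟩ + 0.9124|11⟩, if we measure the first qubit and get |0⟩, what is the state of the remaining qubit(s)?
-|1⟩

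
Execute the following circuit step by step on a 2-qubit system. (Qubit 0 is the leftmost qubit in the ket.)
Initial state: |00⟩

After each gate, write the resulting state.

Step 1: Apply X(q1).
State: |01⟩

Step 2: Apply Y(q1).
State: -i|00⟩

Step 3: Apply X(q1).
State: -i|01⟩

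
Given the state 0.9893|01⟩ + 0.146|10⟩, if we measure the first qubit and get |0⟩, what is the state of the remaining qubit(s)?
|1⟩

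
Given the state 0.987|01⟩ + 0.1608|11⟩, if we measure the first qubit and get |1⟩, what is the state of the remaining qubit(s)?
|1⟩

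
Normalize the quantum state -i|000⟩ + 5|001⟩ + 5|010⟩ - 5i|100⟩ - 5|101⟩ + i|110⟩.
-0.09901i|000⟩ + 0.4951|001⟩ + 0.4951|010⟩ - 0.4951i|100⟩ - 0.4951|101⟩ + 0.09901i|110⟩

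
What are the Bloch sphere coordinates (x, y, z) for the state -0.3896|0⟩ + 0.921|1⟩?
(-0.7176, 0, -0.6965)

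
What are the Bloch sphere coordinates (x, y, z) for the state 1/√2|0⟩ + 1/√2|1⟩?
(1, 0, 0)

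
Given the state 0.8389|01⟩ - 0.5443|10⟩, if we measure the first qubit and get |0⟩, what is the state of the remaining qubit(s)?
|1⟩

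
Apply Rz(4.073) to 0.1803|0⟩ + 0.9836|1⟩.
(-0.08096 - 0.1611i)|0⟩ + (-0.4417 + 0.8789i)|1⟩

Rz(4.073) = [[e^(−iθ/2), 0], [0, e^(iθ/2)]] with e^(±iθ/2) = cos(θ/2) ± i·sin(θ/2); θ = 4.073, cos(θ/2) ≈ -0.449052, sin(θ/2) ≈ 0.893506.
With a = amp(|0⟩) = 0.1803 and b = amp(|1⟩) = 0.9836:
new amp(|0⟩) = (-0.449052 - 0.893506i)·a = (-0.08096 - 0.1611i)
new amp(|1⟩) = (-0.449052 + 0.893506i)·b = (-0.4417 + 0.8789i)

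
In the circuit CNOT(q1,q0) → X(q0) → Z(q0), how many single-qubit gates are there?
2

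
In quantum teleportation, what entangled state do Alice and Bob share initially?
Bell state |Φ+⟩ = (|00⟩ + |11⟩)/√2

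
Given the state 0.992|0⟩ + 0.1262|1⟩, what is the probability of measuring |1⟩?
0.01593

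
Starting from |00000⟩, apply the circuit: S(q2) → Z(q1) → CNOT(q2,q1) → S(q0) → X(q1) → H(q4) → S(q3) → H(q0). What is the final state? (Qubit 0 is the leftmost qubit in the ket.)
1/2|01000⟩ + 1/2|01001⟩ + 1/2|11000⟩ + 1/2|11001⟩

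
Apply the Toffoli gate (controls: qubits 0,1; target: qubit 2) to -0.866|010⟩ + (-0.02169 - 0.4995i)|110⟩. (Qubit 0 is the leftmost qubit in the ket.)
-0.866|010⟩ + (-0.02169 - 0.4995i)|111⟩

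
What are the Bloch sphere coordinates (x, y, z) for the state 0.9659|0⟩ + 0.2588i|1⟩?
(0, 0.4999, 0.866)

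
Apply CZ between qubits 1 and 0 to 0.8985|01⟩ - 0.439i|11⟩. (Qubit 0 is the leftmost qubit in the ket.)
0.8985|01⟩ + 0.439i|11⟩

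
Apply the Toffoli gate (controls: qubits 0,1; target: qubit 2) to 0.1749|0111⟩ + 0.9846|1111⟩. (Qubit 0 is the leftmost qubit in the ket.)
0.1749|0111⟩ + 0.9846|1101⟩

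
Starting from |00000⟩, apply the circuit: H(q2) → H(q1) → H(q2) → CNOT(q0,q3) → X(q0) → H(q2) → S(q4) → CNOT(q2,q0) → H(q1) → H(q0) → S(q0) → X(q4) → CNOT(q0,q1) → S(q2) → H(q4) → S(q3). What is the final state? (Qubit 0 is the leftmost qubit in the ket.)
1/√8|00000⟩ - 1/√8|00001⟩ + (1/√8)i|00100⟩ - (1/√8)i|00101⟩ - (1/√8)i|11000⟩ + (1/√8)i|11001⟩ - 1/√8|11100⟩ + 1/√8|11101⟩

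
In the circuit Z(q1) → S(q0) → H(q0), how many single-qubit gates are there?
3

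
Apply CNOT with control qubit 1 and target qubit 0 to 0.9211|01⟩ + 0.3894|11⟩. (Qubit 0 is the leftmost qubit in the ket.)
0.3894|01⟩ + 0.9211|11⟩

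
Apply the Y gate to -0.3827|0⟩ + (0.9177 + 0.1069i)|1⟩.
(0.1069 - 0.9177i)|0⟩ - 0.3827i|1⟩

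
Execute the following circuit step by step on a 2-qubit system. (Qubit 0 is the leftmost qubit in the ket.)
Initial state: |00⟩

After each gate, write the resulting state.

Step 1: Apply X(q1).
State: |01⟩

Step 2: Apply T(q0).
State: |01⟩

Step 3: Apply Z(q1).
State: -|01⟩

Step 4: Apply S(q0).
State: -|01⟩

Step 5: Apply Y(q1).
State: i|00⟩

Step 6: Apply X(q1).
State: i|01⟩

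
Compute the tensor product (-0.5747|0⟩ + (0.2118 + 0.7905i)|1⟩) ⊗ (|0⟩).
-0.5747|00⟩ + (0.2118 + 0.7905i)|10⟩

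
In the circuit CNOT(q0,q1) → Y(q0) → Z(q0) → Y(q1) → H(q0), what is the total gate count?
5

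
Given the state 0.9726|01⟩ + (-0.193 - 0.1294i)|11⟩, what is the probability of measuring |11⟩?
0.05399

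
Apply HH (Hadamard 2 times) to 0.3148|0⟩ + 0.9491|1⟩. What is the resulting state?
0.3148|0⟩ + 0.9491|1⟩

H² = I, so an even number of Hadamards cancels: H^2 = I and the state is unchanged.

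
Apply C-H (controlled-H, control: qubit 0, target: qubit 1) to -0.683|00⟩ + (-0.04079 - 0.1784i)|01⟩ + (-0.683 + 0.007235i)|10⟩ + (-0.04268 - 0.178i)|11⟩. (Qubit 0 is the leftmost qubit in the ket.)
-0.683|00⟩ + (-0.04079 - 0.1784i)|01⟩ + (-0.5131 - 0.1207i)|10⟩ + (-0.4528 + 0.131i)|11⟩

C-H leaves the control-|0⟩ kets |00⟩, |01⟩ unchanged and applies H to qubit 1 on the control-|1⟩ pair (|10⟩, |11⟩).
H = [[1/√2, 1/√2], [1/√2, -1/√2]].
With a = amp(|10⟩) = (-0.683 + 0.007235i) and b = amp(|11⟩) = (-0.04268 - 0.178i):
new amp(|10⟩) = (1/√2)·a + (1/√2)·b = (-0.5131 - 0.1207i)
new amp(|11⟩) = (1/√2)·a + (-1/√2)·b = (-0.4528 + 0.131i)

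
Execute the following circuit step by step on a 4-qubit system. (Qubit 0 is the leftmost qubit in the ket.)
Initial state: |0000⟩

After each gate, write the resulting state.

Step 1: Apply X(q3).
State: |0001⟩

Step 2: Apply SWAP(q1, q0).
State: |0001⟩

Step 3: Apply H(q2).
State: 1/√2|0001⟩ + 1/√2|0011⟩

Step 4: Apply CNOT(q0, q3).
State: 1/√2|0001⟩ + 1/√2|0011⟩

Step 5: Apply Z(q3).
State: -1/√2|0001⟩ - 1/√2|0011⟩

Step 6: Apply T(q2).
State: -1/√2|0001⟩ + (-1/2 - (1/2)i)|0011⟩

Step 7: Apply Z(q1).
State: -1/√2|0001⟩ + (-1/2 - (1/2)i)|0011⟩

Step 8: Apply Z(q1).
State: -1/√2|0001⟩ + (-1/2 - (1/2)i)|0011⟩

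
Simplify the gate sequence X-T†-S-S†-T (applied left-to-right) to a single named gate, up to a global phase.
X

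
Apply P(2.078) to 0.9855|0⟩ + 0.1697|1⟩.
0.9855|0⟩ + (-0.08243 + 0.1483i)|1⟩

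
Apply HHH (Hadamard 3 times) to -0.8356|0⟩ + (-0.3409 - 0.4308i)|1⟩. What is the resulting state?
(-0.8319 - 0.3046i)|0⟩ + (-0.3498 + 0.3046i)|1⟩

H² = I, so H^3 = H: a single Hadamard. With (a, b) = (-0.8356, (-0.3409 - 0.4308i)), H gives ((a + b)/√2, (a − b)/√2) = ((-0.8319 - 0.3046i), (-0.3498 + 0.3046i)).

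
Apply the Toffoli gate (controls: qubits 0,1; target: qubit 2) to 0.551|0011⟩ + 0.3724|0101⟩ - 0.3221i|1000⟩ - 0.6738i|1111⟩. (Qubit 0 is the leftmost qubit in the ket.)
0.551|0011⟩ + 0.3724|0101⟩ - 0.3221i|1000⟩ - 0.6738i|1101⟩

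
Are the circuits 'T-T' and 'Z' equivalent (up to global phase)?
No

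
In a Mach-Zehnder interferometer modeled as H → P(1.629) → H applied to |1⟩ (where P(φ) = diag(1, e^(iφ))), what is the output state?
(0.5291 - 0.4992i)|0⟩ + (0.4709 + 0.4992i)|1⟩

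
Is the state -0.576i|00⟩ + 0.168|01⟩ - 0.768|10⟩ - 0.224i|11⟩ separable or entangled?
Separable

Writing the state as a|00⟩ + b|01⟩ + c|10⟩ + d|11⟩, it is a product state iff ad − bc = 0.
Here (a, b, c, d) = (-0.576i, 0.168, -0.768, -0.224i): ad − bc = (-0.576i)(-0.224i) − (0.168)(-0.768) = 0, so the state is separable.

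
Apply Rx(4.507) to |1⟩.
-0.7759i|0⟩ - 0.6309|1⟩

Rx(4.507) = [[cos(θ/2), −i·sin(θ/2)], [−i·sin(θ/2), cos(θ/2)]]; θ = 4.507, cos(θ/2) ≈ -0.630893, sin(θ/2) ≈ 0.77587.
With a = amp(|0⟩) = 0 and b = amp(|1⟩) = 1:
new amp(|0⟩) = (-0.630893)·a + (-0.77587i)·b = -0.7759i
new amp(|1⟩) = (-0.77587i)·a + (-0.630893)·b = -0.6309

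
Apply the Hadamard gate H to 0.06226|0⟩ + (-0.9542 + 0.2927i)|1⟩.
(-0.6307 + 0.207i)|0⟩ + (0.7187 - 0.207i)|1⟩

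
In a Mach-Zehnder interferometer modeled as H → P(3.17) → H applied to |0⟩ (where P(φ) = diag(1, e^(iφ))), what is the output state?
(0.0002017 - 0.0142i)|0⟩ + (0.9998 + 0.0142i)|1⟩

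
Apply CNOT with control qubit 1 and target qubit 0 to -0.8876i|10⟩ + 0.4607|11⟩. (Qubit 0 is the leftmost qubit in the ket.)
0.4607|01⟩ - 0.8876i|10⟩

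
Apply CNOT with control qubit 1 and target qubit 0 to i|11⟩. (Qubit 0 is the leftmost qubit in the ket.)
i|01⟩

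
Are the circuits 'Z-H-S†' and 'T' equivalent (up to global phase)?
No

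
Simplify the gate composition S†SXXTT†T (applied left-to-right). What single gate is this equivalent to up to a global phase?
T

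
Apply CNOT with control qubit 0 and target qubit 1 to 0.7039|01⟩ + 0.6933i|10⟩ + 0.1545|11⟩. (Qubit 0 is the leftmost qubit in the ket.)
0.7039|01⟩ + 0.1545|10⟩ + 0.6933i|11⟩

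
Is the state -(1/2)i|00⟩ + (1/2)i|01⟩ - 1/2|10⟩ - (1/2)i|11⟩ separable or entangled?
Entangled

Writing the state as a|00⟩ + b|01⟩ + c|10⟩ + d|11⟩, it is a product state iff ad − bc = 0.
Here (a, b, c, d) = (-(1/2)i, (1/2)i, -1/2, -(1/2)i): ad − bc = (-(1/2)i)(-(1/2)i) − ((1/2)i)(-1/2) = (-0.25 + 0.25i) ≠ 0, so the state is entangled.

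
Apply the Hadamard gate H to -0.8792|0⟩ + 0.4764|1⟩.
-0.2848|0⟩ - 0.9586|1⟩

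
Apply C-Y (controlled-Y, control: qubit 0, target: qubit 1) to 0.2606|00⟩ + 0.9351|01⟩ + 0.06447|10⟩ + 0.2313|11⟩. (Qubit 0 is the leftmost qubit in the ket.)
0.2606|00⟩ + 0.9351|01⟩ - 0.2313i|10⟩ + 0.06447i|11⟩

C-Y leaves the control-|0⟩ kets |00⟩, |01⟩ unchanged and applies Y to qubit 1 on the control-|1⟩ pair (|10⟩, |11⟩).
Y = [[0, -i], [i, 0]].
With a = amp(|10⟩) = 0.06447 and b = amp(|11⟩) = 0.2313:
new amp(|10⟩) = (-i)·b = -0.2313i
new amp(|11⟩) = (i)·a = 0.06447i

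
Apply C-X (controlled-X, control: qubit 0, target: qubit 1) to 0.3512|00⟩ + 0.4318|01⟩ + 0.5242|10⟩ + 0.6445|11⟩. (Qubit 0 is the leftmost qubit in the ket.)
0.3512|00⟩ + 0.4318|01⟩ + 0.6445|10⟩ + 0.5242|11⟩

C-X leaves the control-|0⟩ kets |00⟩, |01⟩ unchanged and applies X to qubit 1 on the control-|1⟩ pair (|10⟩, |11⟩).
X = [[0, 1], [1, 0]].
With a = amp(|10⟩) = 0.5242 and b = amp(|11⟩) = 0.6445:
new amp(|10⟩) = (1)·b = 0.6445
new amp(|11⟩) = (1)·a = 0.5242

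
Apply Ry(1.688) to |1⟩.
-0.7473|0⟩ + 0.6645|1⟩

Ry(1.688) = [[cos(θ/2), −sin(θ/2)], [sin(θ/2), cos(θ/2)]]; θ = 1.688, cos(θ/2) ≈ 0.664479, sin(θ/2) ≈ 0.747307.
With a = amp(|0⟩) = 0 and b = amp(|1⟩) = 1:
new amp(|0⟩) = (0.664479)·a + (-0.747307)·b = -0.7473
new amp(|1⟩) = (0.747307)·a + (0.664479)·b = 0.6645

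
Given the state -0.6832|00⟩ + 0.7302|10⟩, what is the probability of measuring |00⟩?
0.4668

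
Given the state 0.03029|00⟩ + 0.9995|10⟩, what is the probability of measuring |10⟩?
0.999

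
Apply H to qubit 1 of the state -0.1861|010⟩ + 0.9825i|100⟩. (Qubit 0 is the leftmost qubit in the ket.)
-0.1316|000⟩ + 0.1316|010⟩ + 0.6947i|100⟩ + 0.6947i|110⟩

H on qubit 1 mixes each pair of kets that differ only in qubit 1: amplitudes (a, b) of (|…0…⟩, |…1…⟩) become ((a + b)/√2, (a − b)/√2). Kets absent from the input have amplitude 0.
(|000⟩, |010⟩): (a, b) = (0, -0.1861) → (-0.1316, 0.1316)
(|100⟩, |110⟩): (a, b) = (0.9825i, 0) → (0.6947i, 0.6947i)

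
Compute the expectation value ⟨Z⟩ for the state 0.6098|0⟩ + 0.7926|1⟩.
-0.2564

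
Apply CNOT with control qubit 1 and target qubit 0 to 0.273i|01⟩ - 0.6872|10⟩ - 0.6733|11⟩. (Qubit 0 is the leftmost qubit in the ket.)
-0.6733|01⟩ - 0.6872|10⟩ + 0.273i|11⟩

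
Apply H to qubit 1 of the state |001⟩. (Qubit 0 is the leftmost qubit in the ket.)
1/√2|001⟩ + 1/√2|011⟩

H on qubit 1 mixes each pair of kets that differ only in qubit 1: amplitudes (a, b) of (|…0…⟩, |…1…⟩) become ((a + b)/√2, (a − b)/√2). Kets absent from the input have amplitude 0.
(|001⟩, |011⟩): (a, b) = (1, 0) → (1/√2, 1/√2)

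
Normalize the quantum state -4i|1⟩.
-i|1⟩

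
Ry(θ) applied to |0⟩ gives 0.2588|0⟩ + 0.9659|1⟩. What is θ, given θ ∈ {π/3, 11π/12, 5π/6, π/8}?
5π/6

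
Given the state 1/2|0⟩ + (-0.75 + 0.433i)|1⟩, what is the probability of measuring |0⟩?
1/4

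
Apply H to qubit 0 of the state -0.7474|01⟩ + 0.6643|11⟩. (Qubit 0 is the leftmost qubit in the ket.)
-0.05876|01⟩ - 0.9982|11⟩

H on qubit 0 mixes each pair of kets that differ only in qubit 0: amplitudes (a, b) of (|…0…⟩, |…1…⟩) become ((a + b)/√2, (a − b)/√2). Kets absent from the input have amplitude 0.
(|01⟩, |11⟩): (a, b) = (-0.7474, 0.6643) → (-0.05876, -0.9982)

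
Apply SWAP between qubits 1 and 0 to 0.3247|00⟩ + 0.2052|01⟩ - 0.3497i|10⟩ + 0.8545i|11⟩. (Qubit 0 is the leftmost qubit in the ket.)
0.3247|00⟩ - 0.3497i|01⟩ + 0.2052|10⟩ + 0.8545i|11⟩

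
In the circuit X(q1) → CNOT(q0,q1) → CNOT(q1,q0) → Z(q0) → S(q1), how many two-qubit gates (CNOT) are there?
2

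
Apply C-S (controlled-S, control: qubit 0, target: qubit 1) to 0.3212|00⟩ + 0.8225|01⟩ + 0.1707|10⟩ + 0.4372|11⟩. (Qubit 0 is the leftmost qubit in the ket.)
0.3212|00⟩ + 0.8225|01⟩ + 0.1707|10⟩ + 0.4372i|11⟩

C-S leaves the control-|0⟩ kets |00⟩, |01⟩ unchanged and applies S to qubit 1 on the control-|1⟩ pair (|10⟩, |11⟩).
S = [[1, 0], [0, i]].
With a = amp(|10⟩) = 0.1707 and b = amp(|11⟩) = 0.4372:
new amp(|10⟩) = (1)·a = 0.1707
new amp(|11⟩) = (i)·b = 0.4372i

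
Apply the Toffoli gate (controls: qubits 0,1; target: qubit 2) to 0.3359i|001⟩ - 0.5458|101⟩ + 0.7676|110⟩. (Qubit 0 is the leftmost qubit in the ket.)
0.3359i|001⟩ - 0.5458|101⟩ + 0.7676|111⟩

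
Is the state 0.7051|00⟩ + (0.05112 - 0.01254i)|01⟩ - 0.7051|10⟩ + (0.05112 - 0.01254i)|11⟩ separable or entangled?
Entangled

Writing the state as a|00⟩ + b|01⟩ + c|10⟩ + d|11⟩, it is a product state iff ad − bc = 0.
Here (a, b, c, d) = (0.7051, (0.05112 - 0.01254i), -0.7051, (0.05112 - 0.01254i)): ad − bc = (0.7051)(0.05112 - 0.01254i) − (0.05112 - 0.01254i)(-0.7051) = (0.07209 - 0.01768i) ≠ 0, so the state is entangled.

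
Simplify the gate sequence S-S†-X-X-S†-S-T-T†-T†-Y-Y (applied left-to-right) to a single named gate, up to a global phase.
T†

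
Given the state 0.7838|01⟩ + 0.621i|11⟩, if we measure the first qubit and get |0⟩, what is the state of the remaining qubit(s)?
|1⟩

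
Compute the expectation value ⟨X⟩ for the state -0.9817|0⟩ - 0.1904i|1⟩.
0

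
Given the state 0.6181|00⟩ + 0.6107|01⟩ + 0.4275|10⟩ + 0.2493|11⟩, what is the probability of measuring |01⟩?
0.373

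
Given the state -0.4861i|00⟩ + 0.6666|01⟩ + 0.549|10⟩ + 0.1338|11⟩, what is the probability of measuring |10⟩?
0.3014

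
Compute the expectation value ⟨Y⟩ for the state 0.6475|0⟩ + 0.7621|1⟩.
0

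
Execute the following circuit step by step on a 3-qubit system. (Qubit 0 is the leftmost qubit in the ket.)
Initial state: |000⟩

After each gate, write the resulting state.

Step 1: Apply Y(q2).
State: i|001⟩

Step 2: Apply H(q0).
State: (1/√2)i|001⟩ + (1/√2)i|101⟩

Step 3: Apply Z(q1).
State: (1/√2)i|001⟩ + (1/√2)i|101⟩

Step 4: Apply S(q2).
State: -1/√2|001⟩ - 1/√2|101⟩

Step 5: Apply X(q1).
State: -1/√2|011⟩ - 1/√2|111⟩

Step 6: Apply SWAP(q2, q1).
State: -1/√2|011⟩ - 1/√2|111⟩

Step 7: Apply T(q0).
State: -1/√2|011⟩ + (-1/2 - (1/2)i)|111⟩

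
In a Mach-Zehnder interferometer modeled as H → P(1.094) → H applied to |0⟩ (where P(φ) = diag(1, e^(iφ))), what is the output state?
(0.7295 + 0.4442i)|0⟩ + (0.2705 - 0.4442i)|1⟩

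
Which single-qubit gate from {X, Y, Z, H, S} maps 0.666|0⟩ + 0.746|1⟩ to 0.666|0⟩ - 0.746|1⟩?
Z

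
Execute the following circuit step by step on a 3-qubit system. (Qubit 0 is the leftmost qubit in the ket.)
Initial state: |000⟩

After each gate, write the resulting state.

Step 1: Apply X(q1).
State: |010⟩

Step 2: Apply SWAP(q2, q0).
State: |010⟩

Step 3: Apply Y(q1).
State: -i|000⟩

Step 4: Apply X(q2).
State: -i|001⟩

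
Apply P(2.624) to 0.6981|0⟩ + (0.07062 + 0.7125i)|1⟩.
0.6981|0⟩ + (-0.4139 - 0.5842i)|1⟩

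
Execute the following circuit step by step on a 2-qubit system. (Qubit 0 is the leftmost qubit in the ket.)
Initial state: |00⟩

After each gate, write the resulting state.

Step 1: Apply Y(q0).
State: i|10⟩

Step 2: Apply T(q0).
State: (-1/√2 + (1/√2)i)|10⟩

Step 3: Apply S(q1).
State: (-1/√2 + (1/√2)i)|10⟩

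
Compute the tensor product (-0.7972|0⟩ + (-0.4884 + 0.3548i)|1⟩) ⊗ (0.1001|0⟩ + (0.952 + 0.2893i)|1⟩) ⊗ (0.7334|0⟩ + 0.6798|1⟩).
-0.05853|000⟩ - 0.05425|001⟩ + (-0.5566 - 0.1691i)|010⟩ + (-0.5159 - 0.1568i)|011⟩ + (-0.03586 + 0.02605i)|100⟩ + (-0.03323 + 0.02414i)|101⟩ + (-0.4163 + 0.1441i)|110⟩ + (-0.3859 + 0.1336i)|111⟩

amp(|b₁b₂…⟩) = product of the factor amplitudes for bits b₁, b₂, …; only kets whose every factor amplitude is nonzero survive.
|000⟩: (-0.7972)(0.1001)(0.7334) = -0.05853
|001⟩: (-0.7972)(0.1001)(0.6798) = -0.05425
|010⟩: (-0.7972)(0.952 + 0.2893i)(0.7334) = (-0.5566 - 0.1691i)
|011⟩: (-0.7972)(0.952 + 0.2893i)(0.6798) = (-0.5159 - 0.1568i)
|100⟩: (-0.4884 + 0.3548i)(0.1001)(0.7334) = (-0.03586 + 0.02605i)
|101⟩: (-0.4884 + 0.3548i)(0.1001)(0.6798) = (-0.03323 + 0.02414i)
|110⟩: (-0.4884 + 0.3548i)(0.952 + 0.2893i)(0.7334) = (-0.4163 + 0.1441i)
|111⟩: (-0.4884 + 0.3548i)(0.952 + 0.2893i)(0.6798) = (-0.3859 + 0.1336i)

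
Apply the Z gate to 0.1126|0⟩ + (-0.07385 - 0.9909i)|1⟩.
0.1126|0⟩ + (0.07385 + 0.9909i)|1⟩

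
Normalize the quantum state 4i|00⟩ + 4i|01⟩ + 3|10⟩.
0.6247i|00⟩ + 0.6247i|01⟩ + 0.4685|10⟩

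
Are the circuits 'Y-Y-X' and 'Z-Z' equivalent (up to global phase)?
No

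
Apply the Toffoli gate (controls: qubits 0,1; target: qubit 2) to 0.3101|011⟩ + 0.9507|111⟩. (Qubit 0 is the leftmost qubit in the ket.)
0.3101|011⟩ + 0.9507|110⟩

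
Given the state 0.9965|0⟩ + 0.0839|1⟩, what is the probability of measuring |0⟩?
0.993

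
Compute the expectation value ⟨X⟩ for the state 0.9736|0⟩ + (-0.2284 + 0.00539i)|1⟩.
-0.4447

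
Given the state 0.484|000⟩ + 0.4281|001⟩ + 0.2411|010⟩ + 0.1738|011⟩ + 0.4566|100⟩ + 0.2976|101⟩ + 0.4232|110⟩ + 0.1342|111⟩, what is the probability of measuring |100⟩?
0.2085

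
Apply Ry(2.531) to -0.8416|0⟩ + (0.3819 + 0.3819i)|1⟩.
(-0.6172 - 0.3642i)|0⟩ + (-0.6879 + 0.1148i)|1⟩

Ry(2.531) = [[cos(θ/2), −sin(θ/2)], [sin(θ/2), cos(θ/2)]]; θ = 2.531, cos(θ/2) ≈ 0.300576, sin(θ/2) ≈ 0.953758.
With a = amp(|0⟩) = -0.8416 and b = amp(|1⟩) = (0.3819 + 0.3819i):
new amp(|0⟩) = (0.300576)·a + (-0.953758)·b = (-0.6172 - 0.3642i)
new amp(|1⟩) = (0.953758)·a + (0.300576)·b = (-0.6879 + 0.1148i)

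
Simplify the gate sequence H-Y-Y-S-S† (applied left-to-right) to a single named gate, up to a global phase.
H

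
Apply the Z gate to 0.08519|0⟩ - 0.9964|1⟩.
0.08519|0⟩ + 0.9964|1⟩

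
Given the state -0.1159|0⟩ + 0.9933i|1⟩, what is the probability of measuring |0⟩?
0.01343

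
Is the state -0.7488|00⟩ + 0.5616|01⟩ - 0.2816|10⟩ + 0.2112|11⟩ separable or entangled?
Separable

Writing the state as a|00⟩ + b|01⟩ + c|10⟩ + d|11⟩, it is a product state iff ad − bc = 0.
Here (a, b, c, d) = (-0.7488, 0.5616, -0.2816, 0.2112): ad − bc = (-0.7488)(0.2112) − (0.5616)(-0.2816) = 0, so the state is separable.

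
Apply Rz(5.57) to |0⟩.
(-0.9371 - 0.3491i)|0⟩

Rz(5.57) = [[e^(−iθ/2), 0], [0, e^(iθ/2)]] with e^(±iθ/2) = cos(θ/2) ± i·sin(θ/2); θ = 5.57, cos(θ/2) ≈ -0.937092, sin(θ/2) ≈ 0.349083.
With a = amp(|0⟩) = 1 and b = amp(|1⟩) = 0:
new amp(|0⟩) = (-0.937092 - 0.349083i)·a = (-0.9371 - 0.3491i)
new amp(|1⟩) = (-0.937092 + 0.349083i)·b = 0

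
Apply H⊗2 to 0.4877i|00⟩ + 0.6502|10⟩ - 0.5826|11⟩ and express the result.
(0.0338 + 0.2439i)|00⟩ + (0.6164 + 0.2439i)|01⟩ + (-0.0338 + 0.2439i)|10⟩ + (-0.6164 + 0.2439i)|11⟩

H⊗2 gives amp(|y⟩) = (1/2) Σ_x (−1)^(x·y) amp(|x⟩), where x·y is the number of positions in which both x and y have a 1.
|00⟩: (0.4877i + 0.6502 - 0.5826)/2 = (0.0338 + 0.2439i)
|01⟩: (0.4877i + 0.6502 + 0.5826)/2 = (0.6164 + 0.2439i)
|10⟩: (0.4877i - 0.6502 + 0.5826)/2 = (-0.0338 + 0.2439i)
|11⟩: (0.4877i - 0.6502 - 0.5826)/2 = (-0.6164 + 0.2439i)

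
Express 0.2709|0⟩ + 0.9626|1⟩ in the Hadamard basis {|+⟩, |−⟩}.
0.8722|+⟩ - 0.4891|−⟩

With |ψ⟩ = α|0⟩ + β|1⟩, the Hadamard-basis coefficients are ⟨+|ψ⟩ = (α + β)/√2 and ⟨−|ψ⟩ = (α − β)/√2.
Here α = 0.2709, β = 0.9626: (α + β)/√2 = 0.8722, (α − β)/√2 = -0.4891.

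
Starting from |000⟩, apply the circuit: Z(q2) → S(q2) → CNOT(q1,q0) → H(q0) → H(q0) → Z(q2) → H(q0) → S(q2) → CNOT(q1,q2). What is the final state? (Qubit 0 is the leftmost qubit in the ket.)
1/√2|000⟩ + 1/√2|100⟩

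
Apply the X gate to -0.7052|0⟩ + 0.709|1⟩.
0.709|0⟩ - 0.7052|1⟩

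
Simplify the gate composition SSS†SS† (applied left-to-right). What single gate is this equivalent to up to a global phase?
S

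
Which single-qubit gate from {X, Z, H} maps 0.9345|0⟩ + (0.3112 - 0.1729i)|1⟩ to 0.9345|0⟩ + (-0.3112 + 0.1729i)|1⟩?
Z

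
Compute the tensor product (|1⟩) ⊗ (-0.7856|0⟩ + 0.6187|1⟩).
-0.7856|10⟩ + 0.6187|11⟩

amp(|b₁b₂…⟩) = product of the factor amplitudes for bits b₁, b₂, …; only kets whose every factor amplitude is nonzero survive.
|10⟩: (1)(-0.7856) = -0.7856
|11⟩: (1)(0.6187) = 0.6187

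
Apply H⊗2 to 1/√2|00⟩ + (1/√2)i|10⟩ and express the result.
(1/√8 + (1/√8)i)|00⟩ + (1/√8 + (1/√8)i)|01⟩ + (1/√8 - (1/√8)i)|10⟩ + (1/√8 - (1/√8)i)|11⟩

H⊗2 gives amp(|y⟩) = (1/2) Σ_x (−1)^(x·y) amp(|x⟩), where x·y is the number of positions in which both x and y have a 1.
|00⟩: (1/√2 + (1/√2)i)/2 = (1/√8 + (1/√8)i)
|01⟩: (1/√2 + (1/√2)i)/2 = (1/√8 + (1/√8)i)
|10⟩: (1/√2 - (1/√2)i)/2 = (1/√8 - (1/√8)i)
|11⟩: (1/√2 - (1/√2)i)/2 = (1/√8 - (1/√8)i)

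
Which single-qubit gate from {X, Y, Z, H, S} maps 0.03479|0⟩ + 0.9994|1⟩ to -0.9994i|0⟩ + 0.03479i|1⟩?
Y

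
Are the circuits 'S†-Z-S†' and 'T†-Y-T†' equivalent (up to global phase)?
No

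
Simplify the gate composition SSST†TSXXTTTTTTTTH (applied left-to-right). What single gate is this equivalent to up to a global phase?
H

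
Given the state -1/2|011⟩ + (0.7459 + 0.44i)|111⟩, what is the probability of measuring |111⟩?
0.75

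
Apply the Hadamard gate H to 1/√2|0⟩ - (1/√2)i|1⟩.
(1/2 - (1/2)i)|0⟩ + (1/2 + (1/2)i)|1⟩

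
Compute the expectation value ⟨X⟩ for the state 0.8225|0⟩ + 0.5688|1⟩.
0.9357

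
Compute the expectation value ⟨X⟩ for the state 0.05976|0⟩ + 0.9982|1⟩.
0.1193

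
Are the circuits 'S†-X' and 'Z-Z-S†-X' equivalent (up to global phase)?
Yes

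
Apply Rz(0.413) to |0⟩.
(0.9788 - 0.205i)|0⟩

Rz(0.413) = [[e^(−iθ/2), 0], [0, e^(iθ/2)]] with e^(±iθ/2) = cos(θ/2) ± i·sin(θ/2); θ = 0.413, cos(θ/2) ≈ 0.978755, sin(θ/2) ≈ 0.205036.
With a = amp(|0⟩) = 1 and b = amp(|1⟩) = 0:
new amp(|0⟩) = (0.978755 - 0.205036i)·a = (0.9788 - 0.205i)
new amp(|1⟩) = (0.978755 + 0.205036i)·b = 0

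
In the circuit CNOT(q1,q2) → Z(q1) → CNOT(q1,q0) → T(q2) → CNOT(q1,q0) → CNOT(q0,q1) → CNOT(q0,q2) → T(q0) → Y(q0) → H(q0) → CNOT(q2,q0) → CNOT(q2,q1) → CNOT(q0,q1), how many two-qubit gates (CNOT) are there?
8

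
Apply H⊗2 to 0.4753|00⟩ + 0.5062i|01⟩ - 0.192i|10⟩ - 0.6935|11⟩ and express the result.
(-0.1091 + 0.1571i)|00⟩ + (0.5844 - 0.3491i)|01⟩ + (0.5844 + 0.3491i)|10⟩ + (-0.1091 - 0.1571i)|11⟩

H⊗2 gives amp(|y⟩) = (1/2) Σ_x (−1)^(x·y) amp(|x⟩), where x·y is the number of positions in which both x and y have a 1.
|00⟩: (0.4753 + 0.5062i - 0.192i - 0.6935)/2 = (-0.1091 + 0.1571i)
|01⟩: (0.4753 - 0.5062i - 0.192i + 0.6935)/2 = (0.5844 - 0.3491i)
|10⟩: (0.4753 + 0.5062i + 0.192i + 0.6935)/2 = (0.5844 + 0.3491i)
|11⟩: (0.4753 - 0.5062i + 0.192i - 0.6935)/2 = (-0.1091 - 0.1571i)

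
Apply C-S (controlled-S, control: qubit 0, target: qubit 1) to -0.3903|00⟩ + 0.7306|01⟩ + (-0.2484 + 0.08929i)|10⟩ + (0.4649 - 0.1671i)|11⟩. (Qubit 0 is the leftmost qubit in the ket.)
-0.3903|00⟩ + 0.7306|01⟩ + (-0.2484 + 0.08929i)|10⟩ + (0.1671 + 0.4649i)|11⟩

C-S leaves the control-|0⟩ kets |00⟩, |01⟩ unchanged and applies S to qubit 1 on the control-|1⟩ pair (|10⟩, |11⟩).
S = [[1, 0], [0, i]].
With a = amp(|10⟩) = (-0.2484 + 0.08929i) and b = amp(|11⟩) = (0.4649 - 0.1671i):
new amp(|10⟩) = (1)·a = (-0.2484 + 0.08929i)
new amp(|11⟩) = (i)·b = (0.1671 + 0.4649i)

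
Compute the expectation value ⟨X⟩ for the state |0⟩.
0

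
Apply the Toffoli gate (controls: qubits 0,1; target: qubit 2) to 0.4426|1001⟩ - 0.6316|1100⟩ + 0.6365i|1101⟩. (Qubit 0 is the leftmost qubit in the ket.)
0.4426|1001⟩ - 0.6316|1110⟩ + 0.6365i|1111⟩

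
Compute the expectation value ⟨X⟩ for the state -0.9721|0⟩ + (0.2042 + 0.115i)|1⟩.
-0.397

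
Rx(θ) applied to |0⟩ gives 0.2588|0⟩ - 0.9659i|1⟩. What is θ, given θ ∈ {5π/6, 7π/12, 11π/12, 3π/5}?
5π/6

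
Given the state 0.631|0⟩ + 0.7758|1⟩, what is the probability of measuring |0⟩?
0.3982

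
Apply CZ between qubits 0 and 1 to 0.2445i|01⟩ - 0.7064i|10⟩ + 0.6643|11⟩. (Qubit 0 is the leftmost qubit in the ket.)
0.2445i|01⟩ - 0.7064i|10⟩ - 0.6643|11⟩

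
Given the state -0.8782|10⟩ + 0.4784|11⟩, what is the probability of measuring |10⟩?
0.7712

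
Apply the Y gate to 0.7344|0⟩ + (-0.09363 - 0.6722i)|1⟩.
(-0.6722 + 0.09363i)|0⟩ + 0.7344i|1⟩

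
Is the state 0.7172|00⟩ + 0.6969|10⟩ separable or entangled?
Separable

Writing the state as a|00⟩ + b|01⟩ + c|10⟩ + d|11⟩, it is a product state iff ad − bc = 0.
Here (a, b, c, d) = (0.7172, 0, 0.6969, 0): ad − bc = (0.7172)(0) − (0)(0.6969) = 0, so the state is separable.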